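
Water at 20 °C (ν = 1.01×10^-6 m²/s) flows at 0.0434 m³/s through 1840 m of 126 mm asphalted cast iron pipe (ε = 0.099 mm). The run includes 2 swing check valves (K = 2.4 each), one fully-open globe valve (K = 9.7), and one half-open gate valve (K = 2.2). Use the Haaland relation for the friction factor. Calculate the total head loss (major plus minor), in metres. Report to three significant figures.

V = 4Q/(πD²) = 3.481 m/s; V²/2g = 0.6175 m
Re = 4.34×10^5, ε/D = 7.86×10^-4 → f = 0.01928 (Haaland)
Major: h_f = f(L/D)·V²/2g = 0.01928·14603·0.6175 = 173.8 m
Minor: ΣK = 16.7; h_m = ΣK·V²/2g = 10.31 m
Total H_L = 173.8 + 10.31 = 184.1 m

H_L ≈ 184 m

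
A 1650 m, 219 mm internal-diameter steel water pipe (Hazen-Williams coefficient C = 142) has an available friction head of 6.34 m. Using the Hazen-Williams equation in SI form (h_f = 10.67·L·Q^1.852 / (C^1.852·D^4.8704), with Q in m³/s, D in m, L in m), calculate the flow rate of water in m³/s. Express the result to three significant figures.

Rearranging: Q = [h_f·C^1.852·D^4.8704 / (10.67·L)]^(1/1.852)
Q = [6.34·142^1.852·0.219^4.8704 / (10.67·1650)]^0.540 = 0.03618 m³/s

Q ≈ 0.0362 m³/s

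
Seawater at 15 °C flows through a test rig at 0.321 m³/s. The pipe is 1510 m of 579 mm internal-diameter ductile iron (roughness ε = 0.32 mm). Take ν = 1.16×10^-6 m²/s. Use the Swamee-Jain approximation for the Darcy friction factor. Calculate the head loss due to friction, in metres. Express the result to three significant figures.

V = 4Q/(πD²) = 4·0.321/(π·0.579²) = 1.219 m/s
Re = VD/ν = 1.219·0.579/1.16×10^-6 = 6.09×10^5 → turbulent
ε/D = 0.32/579 = 5.53×10^-4
Swamee-Jain: f = 0.01794
h_f = f(L/D)V²/(2g) = 0.01794·(1510/0.579)·1.219²/(2·9.81) = 3.545 m

h_f ≈ 3.55 m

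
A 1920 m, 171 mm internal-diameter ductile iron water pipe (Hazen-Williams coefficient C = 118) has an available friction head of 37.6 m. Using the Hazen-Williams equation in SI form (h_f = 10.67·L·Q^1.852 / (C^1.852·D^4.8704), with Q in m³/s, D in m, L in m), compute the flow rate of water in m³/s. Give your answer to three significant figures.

Q ≈ 0.0378 m³/s

Rearranging: Q = [h_f·C^1.852·D^4.8704 / (10.67·L)]^(1/1.852)
Q = [37.6·118^1.852·0.171^4.8704 / (10.67·1920)]^0.540 = 0.03779 m³/s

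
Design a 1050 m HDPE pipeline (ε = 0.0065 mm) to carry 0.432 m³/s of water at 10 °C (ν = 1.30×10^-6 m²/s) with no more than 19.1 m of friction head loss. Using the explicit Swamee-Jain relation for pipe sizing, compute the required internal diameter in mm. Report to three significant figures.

D ≈ 402 mm

Swamee-Jain (Type III): D = 0.66·[ε^1.25·(LQ²/(gh_f))^4.75 + ν·Q^9.4·(L/(gh_f))^5.2]^0.04
LQ²/(gh_f) = 1.046; L/(gh_f) = 5.604
Term 1 = ε^1.25·(…)^4.75 = 4.06×10^-7; Term 2 = ν·Q^9.4·(…)^5.2 = 3.80×10^-6
D = 0.66·(4.06×10^-7 + 3.80×10^-6)^0.04 = 0.4022 m = 402 mm
Check: V = 3.40 m/s, Re = 1.05×10^6, f = 0.01191, h_f = 18.3 m ≈ 19.1 m ✓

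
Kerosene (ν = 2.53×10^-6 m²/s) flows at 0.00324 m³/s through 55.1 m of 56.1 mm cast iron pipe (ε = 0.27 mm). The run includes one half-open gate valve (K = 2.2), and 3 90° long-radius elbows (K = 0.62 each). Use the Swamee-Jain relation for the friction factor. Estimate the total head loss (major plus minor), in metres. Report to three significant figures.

V = 4Q/(πD²) = 1.311 m/s; V²/2g = 0.08757 m
Re = 2.91×10^4, ε/D = 0.00481 → f = 0.03349 (Swamee-Jain)
Major: h_f = f(L/D)·V²/2g = 0.03349·982.2·0.08757 = 2.880 m
Minor: ΣK = 4.06; h_m = ΣK·V²/2g = 0.3555 m
Total H_L = 2.880 + 0.3555 = 3.236 m

H_L ≈ 3.24 m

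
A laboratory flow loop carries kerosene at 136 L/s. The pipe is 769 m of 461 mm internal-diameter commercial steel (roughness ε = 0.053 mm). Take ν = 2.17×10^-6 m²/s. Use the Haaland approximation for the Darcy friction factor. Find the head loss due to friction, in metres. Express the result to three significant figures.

h_f ≈ 0.941 m

V = 4Q/(πD²) = 4·0.136/(π·0.461²) = 0.8148 m/s
Re = VD/ν = 0.8148·0.461/2.17×10^-6 = 1.73×10^5 → turbulent
ε/D = 0.053/461 = 1.15×10^-4
Haaland: f = 0.01667
h_f = f(L/D)V²/(2g) = 0.01667·(769/0.461)·0.8148²/(2·9.81) = 0.9409 m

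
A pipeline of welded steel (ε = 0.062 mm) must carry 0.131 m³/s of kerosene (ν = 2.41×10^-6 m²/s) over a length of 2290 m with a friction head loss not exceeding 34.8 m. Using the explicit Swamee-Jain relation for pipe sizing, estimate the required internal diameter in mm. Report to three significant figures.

D ≈ 279 mm

Swamee-Jain (Type III): D = 0.66·[ε^1.25·(LQ²/(gh_f))^4.75 + ν·Q^9.4·(L/(gh_f))^5.2]^0.04
LQ²/(gh_f) = 0.1151; L/(gh_f) = 6.708
Term 1 = ε^1.25·(…)^4.75 = 1.91×10^-10; Term 2 = ν·Q^9.4·(…)^5.2 = 2.41×10^-10
D = 0.66·(1.91×10^-10 + 2.41×10^-10)^0.04 = 0.2786 m = 279 mm
Check: V = 2.15 m/s, Re = 2.48×10^5, f = 0.01684, h_f = 32.6 m ≈ 34.8 m ✓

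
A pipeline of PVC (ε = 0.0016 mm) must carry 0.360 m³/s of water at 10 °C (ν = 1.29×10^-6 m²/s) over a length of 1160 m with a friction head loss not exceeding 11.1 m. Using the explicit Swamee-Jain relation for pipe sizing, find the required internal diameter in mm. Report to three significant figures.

Swamee-Jain (Type III): D = 0.66·[ε^1.25·(LQ²/(gh_f))^4.75 + ν·Q^9.4·(L/(gh_f))^5.2]^0.04
LQ²/(gh_f) = 1.381; L/(gh_f) = 10.65
Term 1 = ε^1.25·(…)^4.75 = 2.63×10^-7; Term 2 = ν·Q^9.4·(…)^5.2 = 1.92×10^-5
D = 0.66·(2.63×10^-7 + 1.92×10^-5)^0.04 = 0.4276 m = 428 mm
Check: V = 2.51 m/s, Re = 8.31×10^5, f = 0.01206, h_f = 10.5 m ≈ 11.1 m ✓

D ≈ 428 mm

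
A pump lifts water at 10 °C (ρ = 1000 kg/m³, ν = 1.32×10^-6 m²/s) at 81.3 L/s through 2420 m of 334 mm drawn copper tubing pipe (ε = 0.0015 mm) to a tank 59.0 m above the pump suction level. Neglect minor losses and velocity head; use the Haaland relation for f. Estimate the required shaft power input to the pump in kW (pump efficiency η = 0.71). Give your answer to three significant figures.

V = 4Q/(πD²) = 0.9279 m/s; Re = 2.35×10^5; ε/D = 4.49×10^-6; f = 0.01505
h_f = f(L/D)V²/2g = 4.787 m
Total head H = z + h_f = 59.0 + 4.787 = 63.79 m
P_hyd = ρgQH = 1000·9.81·0.0813·63.79 = 50.87 kW
P_shaft = P_hyd/η = 50.87/0.71 = 71.65 kW

P_shaft ≈ 71.7 kW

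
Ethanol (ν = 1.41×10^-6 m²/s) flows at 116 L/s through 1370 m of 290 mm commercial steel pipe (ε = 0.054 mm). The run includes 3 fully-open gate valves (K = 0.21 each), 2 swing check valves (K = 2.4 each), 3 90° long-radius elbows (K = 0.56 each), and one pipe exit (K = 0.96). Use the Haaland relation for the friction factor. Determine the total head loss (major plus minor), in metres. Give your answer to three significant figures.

H_L ≈ 12.9 m

V = 4Q/(πD²) = 1.756 m/s; V²/2g = 0.1572 m
Re = 3.61×10^5, ε/D = 1.86×10^-4 → f = 0.01563 (Haaland)
Major: h_f = f(L/D)·V²/2g = 0.01563·4724·0.1572 = 11.61 m
Minor: ΣK = 8.07; h_m = ΣK·V²/2g = 1.269 m
Total H_L = 11.61 + 1.269 = 12.88 m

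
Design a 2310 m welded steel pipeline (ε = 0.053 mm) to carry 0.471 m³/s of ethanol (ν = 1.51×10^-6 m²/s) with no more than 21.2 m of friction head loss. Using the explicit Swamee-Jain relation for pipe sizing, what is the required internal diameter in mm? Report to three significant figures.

D ≈ 493 mm

Swamee-Jain (Type III): D = 0.66·[ε^1.25·(LQ²/(gh_f))^4.75 + ν·Q^9.4·(L/(gh_f))^5.2]^0.04
LQ²/(gh_f) = 2.464; L/(gh_f) = 11.11
Term 1 = ε^1.25·(…)^4.75 = 3.28×10^-4; Term 2 = ν·Q^9.4·(…)^5.2 = 3.49×10^-4
D = 0.66·(3.28×10^-4 + 3.49×10^-4)^0.04 = 0.4929 m = 493 mm
Check: V = 2.47 m/s, Re = 8.06×10^5, f = 0.01387, h_f = 20.2 m ≈ 21.2 m ✓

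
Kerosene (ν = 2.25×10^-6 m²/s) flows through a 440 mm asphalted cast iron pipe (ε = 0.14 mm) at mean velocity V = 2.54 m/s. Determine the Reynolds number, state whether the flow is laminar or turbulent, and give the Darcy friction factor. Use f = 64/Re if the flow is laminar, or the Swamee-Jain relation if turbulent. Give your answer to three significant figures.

Re ≈ 4.97×10^5; turbulent; f ≈ 0.0165

Re = VD/ν = 2.540·0.440/2.25×10^-6 = 4.97×10^5
Re > 4000 → turbulent; ε/D = 3.18×10^-4
Swamee-Jain: f = 0.01652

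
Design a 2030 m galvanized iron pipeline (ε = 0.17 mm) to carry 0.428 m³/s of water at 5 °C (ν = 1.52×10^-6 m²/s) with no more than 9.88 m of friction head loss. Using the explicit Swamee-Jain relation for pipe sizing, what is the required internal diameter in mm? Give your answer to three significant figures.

Swamee-Jain (Type III): D = 0.66·[ε^1.25·(LQ²/(gh_f))^4.75 + ν·Q^9.4·(L/(gh_f))^5.2]^0.04
LQ²/(gh_f) = 3.837; L/(gh_f) = 20.94
Term 1 = ε^1.25·(…)^4.75 = 0.0115; Term 2 = ν·Q^9.4·(…)^5.2 = 0.00386
D = 0.66·(0.0115 + 0.00386)^0.04 = 0.5585 m = 559 mm
Check: V = 1.75 m/s, Re = 6.42×10^5, f = 0.01615, h_f = 9.13 m ≈ 9.88 m ✓

D ≈ 559 mm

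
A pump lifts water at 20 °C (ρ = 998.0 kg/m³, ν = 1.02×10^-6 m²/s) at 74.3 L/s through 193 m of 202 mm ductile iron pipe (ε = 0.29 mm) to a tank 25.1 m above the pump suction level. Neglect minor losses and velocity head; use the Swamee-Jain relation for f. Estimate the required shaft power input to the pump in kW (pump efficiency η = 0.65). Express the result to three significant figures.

P_shaft ≈ 34.6 kW

V = 4Q/(πD²) = 2.318 m/s; Re = 4.59×10^5; ε/D = 0.00144; f = 0.02211
h_f = f(L/D)V²/2g = 5.788 m
Total head H = z + h_f = 25.1 + 5.788 = 30.89 m
P_hyd = ρgQH = 998.0·9.81·0.0743·30.89 = 22.47 kW
P_shaft = P_hyd/η = 22.47/0.65 = 34.57 kW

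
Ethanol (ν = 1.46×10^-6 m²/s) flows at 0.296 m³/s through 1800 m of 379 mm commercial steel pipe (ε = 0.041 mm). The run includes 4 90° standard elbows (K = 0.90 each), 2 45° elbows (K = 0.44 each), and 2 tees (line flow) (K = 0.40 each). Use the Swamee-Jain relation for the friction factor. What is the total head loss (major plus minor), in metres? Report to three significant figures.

V = 4Q/(πD²) = 2.624 m/s; V²/2g = 0.3509 m
Re = 6.81×10^5, ε/D = 1.08×10^-4 → f = 0.01410 (Swamee-Jain)
Major: h_f = f(L/D)·V²/2g = 0.01410·4749·0.3509 = 23.49 m
Minor: ΣK = 5.28; h_m = ΣK·V²/2g = 1.853 m
Total H_L = 23.49 + 1.853 = 25.35 m

H_L ≈ 25.3 m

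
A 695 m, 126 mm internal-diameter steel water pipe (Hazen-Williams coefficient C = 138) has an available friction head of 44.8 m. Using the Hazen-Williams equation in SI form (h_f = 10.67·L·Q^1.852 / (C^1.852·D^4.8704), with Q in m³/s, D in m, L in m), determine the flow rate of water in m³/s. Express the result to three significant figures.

Rearranging: Q = [h_f·C^1.852·D^4.8704 / (10.67·L)]^(1/1.852)
Q = [44.8·138^1.852·0.126^4.8704 / (10.67·695)]^0.540 = 0.03766 m³/s

Q ≈ 0.0377 m³/s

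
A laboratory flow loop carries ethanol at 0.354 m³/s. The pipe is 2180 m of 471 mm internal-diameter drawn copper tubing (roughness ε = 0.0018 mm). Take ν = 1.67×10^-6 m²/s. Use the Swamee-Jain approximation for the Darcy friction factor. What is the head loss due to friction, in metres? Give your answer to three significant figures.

V = 4Q/(πD²) = 4·0.354/(π·0.471²) = 2.032 m/s
Re = VD/ν = 2.032·0.471/1.67×10^-6 = 5.73×10^5 → turbulent
ε/D = 0.0018/471 = 3.82×10^-6
Swamee-Jain: f = 0.01284
h_f = f(L/D)V²/(2g) = 0.01284·(2180/0.471)·2.032²/(2·9.81) = 12.51 m

h_f ≈ 12.5 m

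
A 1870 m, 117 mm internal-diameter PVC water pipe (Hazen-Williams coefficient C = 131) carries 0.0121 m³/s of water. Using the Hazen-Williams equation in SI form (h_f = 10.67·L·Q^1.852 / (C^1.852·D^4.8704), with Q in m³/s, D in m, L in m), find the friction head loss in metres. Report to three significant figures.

h_f = 10.67·1870·0.0121^1.852 / (131^1.852·0.117^4.8704) = 23.25 m

h_f ≈ 23.3 m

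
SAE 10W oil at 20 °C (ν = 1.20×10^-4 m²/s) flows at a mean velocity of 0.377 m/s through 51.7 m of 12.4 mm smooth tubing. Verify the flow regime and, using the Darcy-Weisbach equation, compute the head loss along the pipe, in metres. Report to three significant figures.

Re = VD/ν = 0.377·0.01240/1.20×10^-4 = 39.0 → laminar (Re < 2300)
f = 64/Re = 1.643
h_f = f(L/D)V²/(2g) = 1.643·(51.7/0.01240)·0.377²/(2·9.81) = 49.62 m

h_f ≈ 49.6 m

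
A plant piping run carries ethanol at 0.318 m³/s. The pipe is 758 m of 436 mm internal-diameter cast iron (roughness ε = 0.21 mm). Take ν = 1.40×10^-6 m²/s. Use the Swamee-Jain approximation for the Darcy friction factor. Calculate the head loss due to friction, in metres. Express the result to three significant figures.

V = 4Q/(πD²) = 4·0.318/(π·0.436²) = 2.130 m/s
Re = VD/ν = 2.130·0.436/1.40×10^-6 = 6.63×10^5 → turbulent
ε/D = 0.21/436 = 4.82×10^-4
Swamee-Jain: f = 0.01743
h_f = f(L/D)V²/(2g) = 0.01743·(758/0.436)·2.130²/(2·9.81) = 7.007 m

h_f ≈ 7.01 m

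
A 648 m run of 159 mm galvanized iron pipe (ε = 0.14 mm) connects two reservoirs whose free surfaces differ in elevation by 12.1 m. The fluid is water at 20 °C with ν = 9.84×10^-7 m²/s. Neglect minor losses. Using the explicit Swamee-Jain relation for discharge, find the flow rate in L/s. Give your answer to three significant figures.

Swamee-Jain (Type II): Q = -0.965·√(gD⁵h_f/L)·ln[ε/(3.7D) + √(3.17ν²L/(gD³h_f))]
√(gD⁵h_f/L) = √(9.81·0.159⁵·12.1/648) = 0.004315
ε/(3.7D) = 2.38×10^-4; √(3.17ν²L/(gD³h_f)) = 6.46×10^-5
Q = -0.965·0.004315·ln(3.025×10^-4) = 0.03374 m³/s
Check: V = 1.70 m/s, Re = 2.75×10^5, f = 0.02033, h_f = 12.2 m ≈ 12.1 m ✓

Q ≈ 33.7 L/s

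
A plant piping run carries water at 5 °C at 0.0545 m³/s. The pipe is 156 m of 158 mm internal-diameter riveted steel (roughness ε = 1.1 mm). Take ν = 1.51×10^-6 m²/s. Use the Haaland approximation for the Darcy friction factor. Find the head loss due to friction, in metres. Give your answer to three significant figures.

V = 4Q/(πD²) = 4·0.0545/(π·0.158²) = 2.780 m/s
Re = VD/ν = 2.780·0.158/1.51×10^-6 = 2.91×10^5 → turbulent
ε/D = 1.1/158 = 0.00696
Haaland: f = 0.03396
h_f = f(L/D)V²/(2g) = 0.03396·(156/0.158)·2.780²/(2·9.81) = 13.21 m

h_f ≈ 13.2 m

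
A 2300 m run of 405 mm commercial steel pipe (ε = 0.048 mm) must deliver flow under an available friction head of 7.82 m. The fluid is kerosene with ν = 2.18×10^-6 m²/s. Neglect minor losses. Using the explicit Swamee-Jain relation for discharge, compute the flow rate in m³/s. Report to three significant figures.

Swamee-Jain (Type II): Q = -0.965·√(gD⁵h_f/L)·ln[ε/(3.7D) + √(3.17ν²L/(gD³h_f))]
√(gD⁵h_f/L) = √(9.81·0.405⁵·7.82/2300) = 0.01906
ε/(3.7D) = 3.20×10^-5; √(3.17ν²L/(gD³h_f)) = 8.25×10^-5
Q = -0.965·0.01906·ln(1.145×10^-4) = 0.1670 m³/s
Check: V = 1.30 m/s, Re = 2.41×10^5, f = 0.01609, h_f = 7.82 m ≈ 7.82 m ✓

Q ≈ 0.167 m³/s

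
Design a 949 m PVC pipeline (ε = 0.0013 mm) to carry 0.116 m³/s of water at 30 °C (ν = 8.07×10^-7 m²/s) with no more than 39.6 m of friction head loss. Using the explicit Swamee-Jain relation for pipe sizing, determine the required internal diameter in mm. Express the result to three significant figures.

D ≈ 202 mm

Swamee-Jain (Type III): D = 0.66·[ε^1.25·(LQ²/(gh_f))^4.75 + ν·Q^9.4·(L/(gh_f))^5.2]^0.04
LQ²/(gh_f) = 0.03287; L/(gh_f) = 2.443
Term 1 = ε^1.25·(…)^4.75 = 3.96×10^-15; Term 2 = ν·Q^9.4·(…)^5.2 = 1.35×10^-13
D = 0.66·(3.96×10^-15 + 1.35×10^-13)^0.04 = 0.2019 m = 202 mm
Check: V = 3.62 m/s, Re = 9.06×10^5, f = 0.01195, h_f = 37.5 m ≈ 39.6 m ✓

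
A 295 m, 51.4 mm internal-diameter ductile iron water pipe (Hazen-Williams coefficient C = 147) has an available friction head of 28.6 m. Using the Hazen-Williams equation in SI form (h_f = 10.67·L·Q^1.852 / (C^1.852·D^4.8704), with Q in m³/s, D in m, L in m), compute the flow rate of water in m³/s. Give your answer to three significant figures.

Q ≈ 0.00473 m³/s

Rearranging: Q = [h_f·C^1.852·D^4.8704 / (10.67·L)]^(1/1.852)
Q = [28.6·147^1.852·0.0514^4.8704 / (10.67·295)]^0.540 = 0.004732 m³/s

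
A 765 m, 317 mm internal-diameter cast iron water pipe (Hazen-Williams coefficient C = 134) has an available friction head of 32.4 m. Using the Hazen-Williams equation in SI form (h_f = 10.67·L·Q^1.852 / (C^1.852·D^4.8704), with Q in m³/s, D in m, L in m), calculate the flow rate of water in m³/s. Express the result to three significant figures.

Q ≈ 0.330 m³/s

Rearranging: Q = [h_f·C^1.852·D^4.8704 / (10.67·L)]^(1/1.852)
Q = [32.4·134^1.852·0.317^4.8704 / (10.67·765)]^0.540 = 0.3299 m³/s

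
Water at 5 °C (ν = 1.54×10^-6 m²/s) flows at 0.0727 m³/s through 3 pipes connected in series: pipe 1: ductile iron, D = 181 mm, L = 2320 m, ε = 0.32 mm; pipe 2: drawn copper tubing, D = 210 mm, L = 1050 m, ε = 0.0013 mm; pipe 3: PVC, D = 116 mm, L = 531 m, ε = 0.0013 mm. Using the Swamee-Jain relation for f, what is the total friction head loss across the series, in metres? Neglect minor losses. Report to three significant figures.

Pipe 1: V = 2.825 m/s, Re = 3.32×10^5, ε/D = 0.00177, f = 0.02341, h_1 = f(L/D)V²/2g = 122.1 m
Pipe 2: V = 2.099 m/s, Re = 2.86×10^5, ε/D = 6.19×10^-6, f = 0.01457, h_2 = f(L/D)V²/2g = 16.36 m
Pipe 3: V = 6.879 m/s, Re = 5.18×10^5, ε/D = 1.12×10^-5, f = 0.01319, h_3 = f(L/D)V²/2g = 145.6 m
Series → Q common, losses add: H = Σh = 284.1 m

H ≈ 284 m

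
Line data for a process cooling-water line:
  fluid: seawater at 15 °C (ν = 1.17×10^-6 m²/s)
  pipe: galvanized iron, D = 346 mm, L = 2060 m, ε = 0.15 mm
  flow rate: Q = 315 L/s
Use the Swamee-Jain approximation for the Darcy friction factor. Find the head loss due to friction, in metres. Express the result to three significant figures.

V = 4Q/(πD²) = 4·0.315/(π·0.346²) = 3.350 m/s
Re = VD/ν = 3.350·0.346/1.17×10^-6 = 9.91×10^5 → turbulent
ε/D = 0.15/346 = 4.34×10^-4
Swamee-Jain: f = 0.01684
h_f = f(L/D)V²/(2g) = 0.01684·(2060/0.346)·3.350²/(2·9.81) = 57.35 m

h_f ≈ 57.3 m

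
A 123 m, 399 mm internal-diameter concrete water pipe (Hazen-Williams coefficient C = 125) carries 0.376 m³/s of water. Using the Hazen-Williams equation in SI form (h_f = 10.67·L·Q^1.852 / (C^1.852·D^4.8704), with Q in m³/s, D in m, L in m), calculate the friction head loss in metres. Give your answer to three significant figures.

h_f ≈ 2.46 m

h_f = 10.67·123·0.376^1.852 / (125^1.852·0.399^4.8704) = 2.462 m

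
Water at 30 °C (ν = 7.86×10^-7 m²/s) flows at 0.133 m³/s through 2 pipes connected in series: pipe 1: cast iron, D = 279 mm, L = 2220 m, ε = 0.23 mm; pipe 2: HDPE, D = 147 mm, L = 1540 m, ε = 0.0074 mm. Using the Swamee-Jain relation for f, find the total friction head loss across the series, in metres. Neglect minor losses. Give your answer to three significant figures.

H ≈ 437 m

Pipe 1: V = 2.175 m/s, Re = 7.72×10^5, ε/D = 8.24×10^-4, f = 0.01930, h_1 = f(L/D)V²/2g = 37.04 m
Pipe 2: V = 7.837 m/s, Re = 1.47×10^6, ε/D = 5.03×10^-5, f = 0.01221, h_2 = f(L/D)V²/2g = 400.2 m
Series → Q common, losses add: H = Σh = 437.3 m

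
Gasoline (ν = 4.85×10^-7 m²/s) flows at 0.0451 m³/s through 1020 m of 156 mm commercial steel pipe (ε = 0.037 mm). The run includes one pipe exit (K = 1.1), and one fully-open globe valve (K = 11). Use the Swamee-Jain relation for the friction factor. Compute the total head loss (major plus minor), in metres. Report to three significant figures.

H_L ≈ 32.0 m

V = 4Q/(πD²) = 2.360 m/s; V²/2g = 0.2838 m
Re = 7.59×10^5, ε/D = 2.37×10^-4 → f = 0.01540 (Swamee-Jain)
Major: h_f = f(L/D)·V²/2g = 0.01540·6538·0.2838 = 28.57 m
Minor: ΣK = 12.1; h_m = ΣK·V²/2g = 3.434 m
Total H_L = 28.57 + 3.434 = 32.00 m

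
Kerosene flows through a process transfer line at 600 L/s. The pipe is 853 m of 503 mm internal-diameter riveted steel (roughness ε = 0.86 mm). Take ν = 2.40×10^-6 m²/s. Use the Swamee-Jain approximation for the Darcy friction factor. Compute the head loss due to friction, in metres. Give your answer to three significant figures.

h_f ≈ 18.0 m

V = 4Q/(πD²) = 4·0.600/(π·0.503²) = 3.019 m/s
Re = VD/ν = 3.019·0.503/2.40×10^-6 = 6.33×10^5 → turbulent
ε/D = 0.86/503 = 0.00171
Swamee-Jain: f = 0.02290
h_f = f(L/D)V²/(2g) = 0.02290·(853/0.503)·3.019²/(2·9.81) = 18.05 m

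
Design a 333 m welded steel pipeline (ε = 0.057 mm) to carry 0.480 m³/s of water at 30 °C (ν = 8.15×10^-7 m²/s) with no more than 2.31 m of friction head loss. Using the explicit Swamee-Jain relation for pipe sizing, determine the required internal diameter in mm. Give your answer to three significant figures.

D ≈ 520 mm

Swamee-Jain (Type III): D = 0.66·[ε^1.25·(LQ²/(gh_f))^4.75 + ν·Q^9.4·(L/(gh_f))^5.2]^0.04
LQ²/(gh_f) = 3.386; L/(gh_f) = 14.69
Term 1 = ε^1.25·(…)^4.75 = 0.00162; Term 2 = ν·Q^9.4·(…)^5.2 = 9.64×10^-4
D = 0.66·(0.00162 + 9.64×10^-4)^0.04 = 0.5201 m = 520 mm
Check: V = 2.26 m/s, Re = 1.44×10^6, f = 0.01329, h_f = 2.21 m ≈ 2.31 m ✓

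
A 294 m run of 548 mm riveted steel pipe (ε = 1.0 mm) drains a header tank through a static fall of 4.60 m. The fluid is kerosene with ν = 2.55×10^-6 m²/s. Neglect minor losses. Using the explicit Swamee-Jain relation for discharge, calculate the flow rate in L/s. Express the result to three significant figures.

Swamee-Jain (Type II): Q = -0.965·√(gD⁵h_f/L)·ln[ε/(3.7D) + √(3.17ν²L/(gD³h_f))]
√(gD⁵h_f/L) = √(9.81·0.548⁵·4.60/294) = 0.08709
ε/(3.7D) = 4.93×10^-4; √(3.17ν²L/(gD³h_f)) = 2.86×10^-5
Q = -0.965·0.08709·ln(5.218×10^-4) = 0.6352 m³/s
Check: V = 2.69 m/s, Re = 5.79×10^5, f = 0.02331, h_f = 4.62 m ≈ 4.60 m ✓

Q ≈ 635 L/s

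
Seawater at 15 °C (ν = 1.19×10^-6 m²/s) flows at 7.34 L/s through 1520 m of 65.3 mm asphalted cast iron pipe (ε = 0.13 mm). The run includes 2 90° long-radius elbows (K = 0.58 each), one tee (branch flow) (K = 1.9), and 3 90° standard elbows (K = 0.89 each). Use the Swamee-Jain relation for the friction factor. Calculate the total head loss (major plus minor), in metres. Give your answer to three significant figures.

V = 4Q/(πD²) = 2.192 m/s; V²/2g = 0.2448 m
Re = 1.20×10^5, ε/D = 0.00199 → f = 0.02504 (Swamee-Jain)
Major: h_f = f(L/D)·V²/2g = 0.02504·23277·0.2448 = 142.7 m
Minor: ΣK = 5.73; h_m = ΣK·V²/2g = 1.403 m
Total H_L = 142.7 + 1.403 = 144.1 m

H_L ≈ 144 m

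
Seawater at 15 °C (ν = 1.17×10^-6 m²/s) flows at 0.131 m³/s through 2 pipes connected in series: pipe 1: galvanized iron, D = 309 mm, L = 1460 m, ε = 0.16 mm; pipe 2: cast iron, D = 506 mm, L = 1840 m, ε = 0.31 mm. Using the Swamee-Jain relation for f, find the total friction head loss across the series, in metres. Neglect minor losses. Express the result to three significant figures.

H ≈ 14.7 m

Pipe 1: V = 1.747 m/s, Re = 4.61×10^5, ε/D = 5.18×10^-4, f = 0.01796, h_1 = f(L/D)V²/2g = 13.20 m
Pipe 2: V = 0.6514 m/s, Re = 2.82×10^5, ε/D = 6.13×10^-4, f = 0.01902, h_2 = f(L/D)V²/2g = 1.496 m
Series → Q common, losses add: H = Σh = 14.69 m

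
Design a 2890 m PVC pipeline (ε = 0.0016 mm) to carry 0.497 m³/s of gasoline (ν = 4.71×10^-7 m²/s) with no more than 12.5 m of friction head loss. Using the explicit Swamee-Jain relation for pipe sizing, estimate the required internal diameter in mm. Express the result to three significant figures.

D ≈ 547 mm

Swamee-Jain (Type III): D = 0.66·[ε^1.25·(LQ²/(gh_f))^4.75 + ν·Q^9.4·(L/(gh_f))^5.2]^0.04
LQ²/(gh_f) = 5.821; L/(gh_f) = 23.57
Term 1 = ε^1.25·(…)^4.75 = 2.45×10^-4; Term 2 = ν·Q^9.4·(…)^5.2 = 0.00901
D = 0.66·(2.45×10^-4 + 0.00901)^0.04 = 0.5473 m = 547 mm
Check: V = 2.11 m/s, Re = 2.45×10^6, f = 0.01016, h_f = 12.2 m ≈ 12.5 m ✓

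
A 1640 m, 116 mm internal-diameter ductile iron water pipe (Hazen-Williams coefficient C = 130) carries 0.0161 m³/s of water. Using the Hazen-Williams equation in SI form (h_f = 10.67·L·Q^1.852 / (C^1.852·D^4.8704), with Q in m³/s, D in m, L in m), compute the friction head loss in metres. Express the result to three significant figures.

h_f ≈ 36.6 m

h_f = 10.67·1640·0.0161^1.852 / (130^1.852·0.116^4.8704) = 36.60 m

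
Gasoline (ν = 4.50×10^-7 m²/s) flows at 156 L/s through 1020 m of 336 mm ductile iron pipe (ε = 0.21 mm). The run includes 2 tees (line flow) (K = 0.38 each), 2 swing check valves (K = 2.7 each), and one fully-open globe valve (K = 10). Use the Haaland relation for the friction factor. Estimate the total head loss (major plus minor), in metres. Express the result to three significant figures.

V = 4Q/(πD²) = 1.759 m/s; V²/2g = 0.1578 m
Re = 1.31×10^6, ε/D = 6.25×10^-4 → f = 0.01789 (Haaland)
Major: h_f = f(L/D)·V²/2g = 0.01789·3036·0.1578 = 8.568 m
Minor: ΣK = 16.2; h_m = ΣK·V²/2g = 2.549 m
Total H_L = 8.568 + 2.549 = 11.12 m

H_L ≈ 11.1 m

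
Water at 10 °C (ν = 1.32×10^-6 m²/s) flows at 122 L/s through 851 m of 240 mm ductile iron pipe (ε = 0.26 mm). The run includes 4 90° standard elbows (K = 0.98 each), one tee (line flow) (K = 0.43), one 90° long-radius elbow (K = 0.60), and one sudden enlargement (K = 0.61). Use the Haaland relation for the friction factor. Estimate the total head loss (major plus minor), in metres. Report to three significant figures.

H_L ≈ 29.1 m

V = 4Q/(πD²) = 2.697 m/s; V²/2g = 0.3707 m
Re = 4.90×10^5, ε/D = 0.00108 → f = 0.02057 (Haaland)
Major: h_f = f(L/D)·V²/2g = 0.02057·3546·0.3707 = 27.03 m
Minor: ΣK = 5.56; h_m = ΣK·V²/2g = 2.061 m
Total H_L = 27.03 + 2.061 = 29.09 m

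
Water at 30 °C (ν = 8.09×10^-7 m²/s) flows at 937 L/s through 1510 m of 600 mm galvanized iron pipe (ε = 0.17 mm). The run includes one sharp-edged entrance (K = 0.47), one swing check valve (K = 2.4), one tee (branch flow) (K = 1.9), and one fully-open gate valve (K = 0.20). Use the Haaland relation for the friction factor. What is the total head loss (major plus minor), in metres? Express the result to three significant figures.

V = 4Q/(πD²) = 3.314 m/s; V²/2g = 0.5598 m
Re = 2.46×10^6, ε/D = 2.83×10^-4 → f = 0.01507 (Haaland)
Major: h_f = f(L/D)·V²/2g = 0.01507·2517·0.5598 = 21.23 m
Minor: ΣK = 4.97; h_m = ΣK·V²/2g = 2.782 m
Total H_L = 21.23 + 2.782 = 24.01 m

H_L ≈ 24.0 m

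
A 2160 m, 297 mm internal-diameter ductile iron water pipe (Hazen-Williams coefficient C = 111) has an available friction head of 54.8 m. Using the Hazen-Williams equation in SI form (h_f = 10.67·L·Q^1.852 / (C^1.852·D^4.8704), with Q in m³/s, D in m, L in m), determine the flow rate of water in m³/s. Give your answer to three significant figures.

Q ≈ 0.175 m³/s

Rearranging: Q = [h_f·C^1.852·D^4.8704 / (10.67·L)]^(1/1.852)
Q = [54.8·111^1.852·0.297^4.8704 / (10.67·2160)]^0.540 = 0.1746 m³/s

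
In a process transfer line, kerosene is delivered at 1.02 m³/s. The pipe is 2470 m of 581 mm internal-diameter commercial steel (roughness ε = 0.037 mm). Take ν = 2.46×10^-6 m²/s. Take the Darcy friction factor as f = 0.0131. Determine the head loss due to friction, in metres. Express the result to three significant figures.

V = 4Q/(πD²) = 4·1.02/(π·0.581²) = 3.847 m/s
h_f = f(L/D)V²/(2g) = 0.01310·(2470/0.581)·3.847²/(2·9.81) = 42.02 m

h_f ≈ 42.0 m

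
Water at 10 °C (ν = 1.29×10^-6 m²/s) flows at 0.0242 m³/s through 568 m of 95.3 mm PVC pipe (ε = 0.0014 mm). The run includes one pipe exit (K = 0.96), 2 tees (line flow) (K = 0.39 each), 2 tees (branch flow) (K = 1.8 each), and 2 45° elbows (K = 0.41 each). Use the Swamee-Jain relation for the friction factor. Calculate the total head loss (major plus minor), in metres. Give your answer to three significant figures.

V = 4Q/(πD²) = 3.393 m/s; V²/2g = 0.5867 m
Re = 2.51×10^5, ε/D = 1.47×10^-5 → f = 0.01503 (Swamee-Jain)
Major: h_f = f(L/D)·V²/2g = 0.01503·5960·0.5867 = 52.54 m
Minor: ΣK = 6.16; h_m = ΣK·V²/2g = 3.614 m
Total H_L = 52.54 + 3.614 = 56.15 m

H_L ≈ 56.2 m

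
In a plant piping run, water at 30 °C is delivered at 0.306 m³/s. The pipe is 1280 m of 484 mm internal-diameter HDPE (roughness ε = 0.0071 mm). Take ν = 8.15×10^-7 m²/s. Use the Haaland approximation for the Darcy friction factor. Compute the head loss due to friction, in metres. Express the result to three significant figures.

V = 4Q/(πD²) = 4·0.306/(π·0.484²) = 1.663 m/s
Re = VD/ν = 1.663·0.484/8.15×10^-7 = 9.88×10^5 → turbulent
ε/D = 0.0071/484 = 1.47×10^-5
Haaland: f = 0.01188
h_f = f(L/D)V²/(2g) = 0.01188·(1280/0.484)·1.663²/(2·9.81) = 4.429 m

h_f ≈ 4.43 m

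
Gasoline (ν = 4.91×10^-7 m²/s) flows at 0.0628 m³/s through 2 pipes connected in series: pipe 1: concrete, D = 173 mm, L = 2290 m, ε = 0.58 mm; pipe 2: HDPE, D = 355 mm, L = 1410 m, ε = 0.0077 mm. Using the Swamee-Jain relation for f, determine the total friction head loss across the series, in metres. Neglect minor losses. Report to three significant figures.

H ≈ 132 m

Pipe 1: V = 2.672 m/s, Re = 9.41×10^5, ε/D = 0.00335, f = 0.02721, h_1 = f(L/D)V²/2g = 131.0 m
Pipe 2: V = 0.6345 m/s, Re = 4.59×10^5, ε/D = 2.17×10^-5, f = 0.01362, h_2 = f(L/D)V²/2g = 1.110 m
Series → Q common, losses add: H = Σh = 132.1 m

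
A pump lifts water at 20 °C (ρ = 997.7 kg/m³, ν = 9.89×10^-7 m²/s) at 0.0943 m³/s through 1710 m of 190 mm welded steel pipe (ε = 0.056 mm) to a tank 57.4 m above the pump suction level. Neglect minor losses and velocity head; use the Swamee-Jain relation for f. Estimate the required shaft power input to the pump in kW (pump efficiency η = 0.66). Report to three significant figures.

V = 4Q/(πD²) = 3.326 m/s; Re = 6.39×10^5; ε/D = 2.95×10^-4; f = 0.01607
h_f = f(L/D)V²/2g = 81.57 m
Total head H = z + h_f = 57.4 + 81.57 = 139.0 m
P_hyd = ρgQH = 997.7·9.81·0.0943·139.0 = 128.3 kW
P_shaft = P_hyd/η = 128.3/0.66 = 194.3 kW

P_shaft ≈ 194 kW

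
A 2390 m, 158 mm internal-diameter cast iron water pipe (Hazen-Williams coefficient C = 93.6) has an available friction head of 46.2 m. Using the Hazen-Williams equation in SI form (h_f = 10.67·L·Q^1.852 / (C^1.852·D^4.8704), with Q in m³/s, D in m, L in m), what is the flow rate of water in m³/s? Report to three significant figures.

Q ≈ 0.0242 m³/s

Rearranging: Q = [h_f·C^1.852·D^4.8704 / (10.67·L)]^(1/1.852)
Q = [46.2·93.6^1.852·0.158^4.8704 / (10.67·2390)]^0.540 = 0.02418 m³/s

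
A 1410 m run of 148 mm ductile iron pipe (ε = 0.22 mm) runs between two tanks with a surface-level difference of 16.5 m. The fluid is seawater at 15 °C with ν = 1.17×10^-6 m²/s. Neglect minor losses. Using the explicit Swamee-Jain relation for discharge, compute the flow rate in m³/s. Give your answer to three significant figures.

Q ≈ 0.0209 m³/s

Swamee-Jain (Type II): Q = -0.965·√(gD⁵h_f/L)·ln[ε/(3.7D) + √(3.17ν²L/(gD³h_f))]
√(gD⁵h_f/L) = √(9.81·0.148⁵·16.5/1410) = 0.002855
ε/(3.7D) = 4.02×10^-4; √(3.17ν²L/(gD³h_f)) = 1.08×10^-4
Q = -0.965·0.002855·ln(5.097×10^-4) = 0.02089 m³/s
Check: V = 1.21 m/s, Re = 1.54×10^5, f = 0.02324, h_f = 16.6 m ≈ 16.5 m ✓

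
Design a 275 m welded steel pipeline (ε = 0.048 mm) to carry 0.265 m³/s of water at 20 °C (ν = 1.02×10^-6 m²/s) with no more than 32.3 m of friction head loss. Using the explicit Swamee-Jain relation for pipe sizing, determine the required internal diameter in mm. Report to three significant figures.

D ≈ 238 mm

Swamee-Jain (Type III): D = 0.66·[ε^1.25·(LQ²/(gh_f))^4.75 + ν·Q^9.4·(L/(gh_f))^5.2]^0.04
LQ²/(gh_f) = 0.06095; L/(gh_f) = 0.8679
Term 1 = ε^1.25·(…)^4.75 = 6.76×10^-12; Term 2 = ν·Q^9.4·(…)^5.2 = 1.85×10^-12
D = 0.66·(6.76×10^-12 + 1.85×10^-12)^0.04 = 0.2382 m = 238 mm
Check: V = 5.95 m/s, Re = 1.39×10^6, f = 0.01454, h_f = 30.3 m ≈ 32.3 m ✓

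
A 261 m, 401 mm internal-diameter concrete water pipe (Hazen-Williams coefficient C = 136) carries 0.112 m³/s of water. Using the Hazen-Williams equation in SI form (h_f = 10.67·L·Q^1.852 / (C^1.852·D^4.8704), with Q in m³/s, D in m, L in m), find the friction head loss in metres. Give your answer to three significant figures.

h_f ≈ 0.463 m

h_f = 10.67·261·0.112^1.852 / (136^1.852·0.401^4.8704) = 0.4629 m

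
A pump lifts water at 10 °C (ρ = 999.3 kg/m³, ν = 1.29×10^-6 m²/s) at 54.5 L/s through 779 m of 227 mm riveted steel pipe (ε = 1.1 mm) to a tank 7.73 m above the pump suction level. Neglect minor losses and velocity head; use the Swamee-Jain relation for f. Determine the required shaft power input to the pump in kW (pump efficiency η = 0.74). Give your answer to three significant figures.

V = 4Q/(πD²) = 1.347 m/s; Re = 2.37×10^5; ε/D = 0.00485; f = 0.03065
h_f = f(L/D)V²/2g = 9.722 m
Total head H = z + h_f = 7.73 + 9.722 = 17.45 m
P_hyd = ρgQH = 999.3·9.81·0.0545·17.45 = 9.324 kW
P_shaft = P_hyd/η = 9.324/0.74 = 12.60 kW

P_shaft ≈ 12.6 kW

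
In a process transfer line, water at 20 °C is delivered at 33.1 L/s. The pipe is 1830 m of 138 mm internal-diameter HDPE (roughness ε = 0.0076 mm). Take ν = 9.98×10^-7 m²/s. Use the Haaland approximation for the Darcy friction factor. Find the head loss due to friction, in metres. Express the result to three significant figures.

V = 4Q/(πD²) = 4·0.0331/(π·0.138²) = 2.213 m/s
Re = VD/ν = 2.213·0.138/9.98×10^-7 = 3.06×10^5 → turbulent
ε/D = 0.0076/138 = 5.51×10^-5
Haaland: f = 0.01478
h_f = f(L/D)V²/(2g) = 0.01478·(1830/0.138)·2.213²/(2·9.81) = 48.92 m

h_f ≈ 48.9 m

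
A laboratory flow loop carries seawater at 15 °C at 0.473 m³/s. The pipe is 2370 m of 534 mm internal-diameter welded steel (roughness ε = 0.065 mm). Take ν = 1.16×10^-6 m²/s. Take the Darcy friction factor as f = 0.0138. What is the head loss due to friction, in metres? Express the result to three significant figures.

V = 4Q/(πD²) = 4·0.473/(π·0.534²) = 2.112 m/s
h_f = f(L/D)V²/(2g) = 0.01380·(2370/0.534)·2.112²/(2·9.81) = 13.92 m

h_f ≈ 13.9 m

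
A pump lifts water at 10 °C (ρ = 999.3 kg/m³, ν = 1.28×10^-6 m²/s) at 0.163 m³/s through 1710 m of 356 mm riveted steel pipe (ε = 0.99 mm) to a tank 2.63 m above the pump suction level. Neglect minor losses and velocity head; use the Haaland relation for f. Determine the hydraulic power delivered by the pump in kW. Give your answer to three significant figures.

V = 4Q/(πD²) = 1.638 m/s; Re = 4.55×10^5; ε/D = 0.00278; f = 0.02595
h_f = f(L/D)V²/2g = 17.04 m
Total head H = z + h_f = 2.63 + 17.04 = 19.67 m
P_hyd = ρgQH = 999.3·9.81·0.163·19.67 = 31.42 kW

P_hyd ≈ 31.4 kW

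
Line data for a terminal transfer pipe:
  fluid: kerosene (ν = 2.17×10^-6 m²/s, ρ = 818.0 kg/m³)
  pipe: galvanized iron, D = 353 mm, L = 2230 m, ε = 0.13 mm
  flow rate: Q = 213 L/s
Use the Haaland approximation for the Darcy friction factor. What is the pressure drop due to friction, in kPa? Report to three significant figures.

V = 4Q/(πD²) = 4·0.213/(π·0.353²) = 2.176 m/s
Re = VD/ν = 2.176·0.353/2.17×10^-6 = 3.54×10^5 → turbulent
ε/D = 0.13/353 = 3.68×10^-4
Haaland: f = 0.01705
h_f = f(L/D)V²/(2g) = 0.01705·(2230/0.353)·2.176²/(2·9.81) = 26.00 m
Δp = ρg·h_f = 818.0·9.81·26.00 = 208.7 kPa

Δp ≈ 209 kPa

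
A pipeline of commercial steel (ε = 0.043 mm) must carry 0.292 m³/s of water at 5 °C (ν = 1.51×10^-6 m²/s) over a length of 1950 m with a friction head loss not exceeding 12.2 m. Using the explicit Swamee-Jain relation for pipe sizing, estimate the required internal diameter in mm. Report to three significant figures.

Swamee-Jain (Type III): D = 0.66·[ε^1.25·(LQ²/(gh_f))^4.75 + ν·Q^9.4·(L/(gh_f))^5.2]^0.04
LQ²/(gh_f) = 1.389; L/(gh_f) = 16.29
Term 1 = ε^1.25·(…)^4.75 = 1.66×10^-5; Term 2 = ν·Q^9.4·(…)^5.2 = 2.86×10^-5
D = 0.66·(1.66×10^-5 + 2.86×10^-5)^0.04 = 0.4423 m = 442 mm
Check: V = 1.90 m/s, Re = 5.57×10^5, f = 0.01426, h_f = 11.6 m ≈ 12.2 m ✓

D ≈ 442 mm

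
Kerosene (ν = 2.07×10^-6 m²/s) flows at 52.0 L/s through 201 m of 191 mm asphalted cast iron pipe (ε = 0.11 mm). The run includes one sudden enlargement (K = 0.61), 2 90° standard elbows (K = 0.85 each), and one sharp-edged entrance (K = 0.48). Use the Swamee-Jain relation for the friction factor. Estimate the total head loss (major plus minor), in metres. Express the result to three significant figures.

V = 4Q/(πD²) = 1.815 m/s; V²/2g = 0.1679 m
Re = 1.67×10^5, ε/D = 5.76×10^-4 → f = 0.01963 (Swamee-Jain)
Major: h_f = f(L/D)·V²/2g = 0.01963·1052·0.1679 = 3.467 m
Minor: ΣK = 2.79; h_m = ΣK·V²/2g = 0.4684 m
Total H_L = 3.467 + 0.4684 = 3.936 m

H_L ≈ 3.94 m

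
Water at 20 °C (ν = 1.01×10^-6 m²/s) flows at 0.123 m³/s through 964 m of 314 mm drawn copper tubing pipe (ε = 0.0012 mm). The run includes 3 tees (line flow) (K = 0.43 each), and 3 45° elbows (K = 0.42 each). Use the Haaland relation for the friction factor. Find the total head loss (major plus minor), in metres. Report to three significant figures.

H_L ≈ 5.51 m

V = 4Q/(πD²) = 1.588 m/s; V²/2g = 0.1286 m
Re = 4.94×10^5, ε/D = 3.82×10^-6 → f = 0.01313 (Haaland)
Major: h_f = f(L/D)·V²/2g = 0.01313·3070·0.1286 = 5.185 m
Minor: ΣK = 2.55; h_m = ΣK·V²/2g = 0.3279 m
Total H_L = 5.185 + 0.3279 = 5.513 m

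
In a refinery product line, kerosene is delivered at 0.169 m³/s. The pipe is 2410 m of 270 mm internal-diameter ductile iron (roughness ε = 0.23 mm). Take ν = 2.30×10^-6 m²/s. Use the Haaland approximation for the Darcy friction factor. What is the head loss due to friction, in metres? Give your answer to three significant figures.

h_f ≈ 78.3 m

V = 4Q/(πD²) = 4·0.169/(π·0.270²) = 2.952 m/s
Re = VD/ν = 2.952·0.270/2.30×10^-6 = 3.47×10^5 → turbulent
ε/D = 0.23/270 = 8.52×10^-4
Haaland: f = 0.01976
h_f = f(L/D)V²/(2g) = 0.01976·(2410/0.270)·2.952²/(2·9.81) = 78.30 m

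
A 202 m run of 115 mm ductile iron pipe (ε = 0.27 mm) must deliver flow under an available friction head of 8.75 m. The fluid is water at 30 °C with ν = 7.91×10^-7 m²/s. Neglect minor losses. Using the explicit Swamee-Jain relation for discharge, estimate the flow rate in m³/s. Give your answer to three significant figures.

Swamee-Jain (Type II): Q = -0.965·√(gD⁵h_f/L)·ln[ε/(3.7D) + √(3.17ν²L/(gD³h_f))]
√(gD⁵h_f/L) = √(9.81·0.115⁵·8.75/202) = 0.002924
ε/(3.7D) = 6.35×10^-4; √(3.17ν²L/(gD³h_f)) = 5.54×10^-5
Q = -0.965·0.002924·ln(6.899×10^-4) = 0.02054 m³/s
Check: V = 1.98 m/s, Re = 2.87×10^5, f = 0.02516, h_f = 8.81 m ≈ 8.75 m ✓

Q ≈ 0.0205 m³/s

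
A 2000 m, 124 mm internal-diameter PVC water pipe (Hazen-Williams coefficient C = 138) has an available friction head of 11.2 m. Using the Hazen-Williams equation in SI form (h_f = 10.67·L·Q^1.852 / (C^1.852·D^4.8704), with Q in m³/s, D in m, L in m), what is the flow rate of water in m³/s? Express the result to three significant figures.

Q ≈ 0.00965 m³/s

Rearranging: Q = [h_f·C^1.852·D^4.8704 / (10.67·L)]^(1/1.852)
Q = [11.2·138^1.852·0.124^4.8704 / (10.67·2000)]^0.540 = 0.009654 m³/s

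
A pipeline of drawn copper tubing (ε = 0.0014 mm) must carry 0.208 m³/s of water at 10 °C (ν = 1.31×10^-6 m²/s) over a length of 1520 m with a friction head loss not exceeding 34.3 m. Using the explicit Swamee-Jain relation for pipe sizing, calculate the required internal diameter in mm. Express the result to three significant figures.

Swamee-Jain (Type III): D = 0.66·[ε^1.25·(LQ²/(gh_f))^4.75 + ν·Q^9.4·(L/(gh_f))^5.2]^0.04
LQ²/(gh_f) = 0.1954; L/(gh_f) = 4.517
Term 1 = ε^1.25·(…)^4.75 = 2.07×10^-11; Term 2 = ν·Q^9.4·(…)^5.2 = 1.30×10^-9
D = 0.66·(2.07×10^-11 + 1.30×10^-9)^0.04 = 0.2913 m = 291 mm
Check: V = 3.12 m/s, Re = 6.94×10^5, f = 0.01245, h_f = 32.3 m ≈ 34.3 m ✓

D ≈ 291 mm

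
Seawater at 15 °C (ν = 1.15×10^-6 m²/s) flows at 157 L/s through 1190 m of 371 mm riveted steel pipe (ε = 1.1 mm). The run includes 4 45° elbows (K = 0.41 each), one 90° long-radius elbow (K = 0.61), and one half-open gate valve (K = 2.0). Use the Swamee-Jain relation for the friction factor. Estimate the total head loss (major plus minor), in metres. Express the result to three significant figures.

H_L ≈ 9.59 m

V = 4Q/(πD²) = 1.452 m/s; V²/2g = 0.1075 m
Re = 4.69×10^5, ε/D = 0.00296 → f = 0.02648 (Swamee-Jain)
Major: h_f = f(L/D)·V²/2g = 0.02648·3208·0.1075 = 9.133 m
Minor: ΣK = 4.25; h_m = ΣK·V²/2g = 0.4569 m
Total H_L = 9.133 + 0.4569 = 9.590 m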